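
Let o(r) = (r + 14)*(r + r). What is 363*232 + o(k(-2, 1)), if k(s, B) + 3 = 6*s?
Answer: 84246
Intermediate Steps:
k(s, B) = -3 + 6*s
o(r) = 2*r*(14 + r) (o(r) = (14 + r)*(2*r) = 2*r*(14 + r))
363*232 + o(k(-2, 1)) = 363*232 + 2*(-3 + 6*(-2))*(14 + (-3 + 6*(-2))) = 84216 + 2*(-3 - 12)*(14 + (-3 - 12)) = 84216 + 2*(-15)*(14 - 15) = 84216 + 2*(-15)*(-1) = 84216 + 30 = 84246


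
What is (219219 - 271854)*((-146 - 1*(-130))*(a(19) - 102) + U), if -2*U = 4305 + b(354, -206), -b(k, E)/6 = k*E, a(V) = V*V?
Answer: 23692960995/2 ≈ 1.1846e+10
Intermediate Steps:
a(V) = V**2
b(k, E) = -6*E*k (b(k, E) = -6*k*E = -6*E*k)
U = -441849/2 (U = -(4305 - 6*(-206)*354)/2 = -(4305 + 437544)/2 = -1/2*441849 = -441849/2 ≈ -2.2092e+5)
(219219 - 271854)*((-146 - 1*(-130))*(a(19) - 102) + U) = (219219 - 271854)*((-146 - 1*(-130))*(19**2 - 102) - 441849/2) = -52635*((-146 + 130)*(361 - 102) - 441849/2) = -52635*(-16*259 - 441849/2) = -52635*(-4144 - 441849/2) = -52635*(-450137/2) = 23692960995/2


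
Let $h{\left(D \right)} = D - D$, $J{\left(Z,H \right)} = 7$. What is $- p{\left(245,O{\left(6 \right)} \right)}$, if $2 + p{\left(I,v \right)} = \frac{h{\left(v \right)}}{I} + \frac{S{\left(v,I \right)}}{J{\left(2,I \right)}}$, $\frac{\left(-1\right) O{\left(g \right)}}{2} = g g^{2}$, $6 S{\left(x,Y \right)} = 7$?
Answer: $\frac{11}{6} \approx 1.8333$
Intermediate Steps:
$S{\left(x,Y \right)} = \frac{7}{6}$ ($S{\left(x,Y \right)} = \frac{1}{6} \cdot 7 = \frac{7}{6}$)
$h{\left(D \right)} = 0$
$O{\left(g \right)} = - 2 g^{3}$ ($O{\left(g \right)} = - 2 g g^{2} = - 2 g^{3}$)
$p{\left(I,v \right)} = - \frac{11}{6}$ ($p{\left(I,v \right)} = -2 + \left(\frac{0}{I} + \frac{7}{6 \cdot 7}\right) = -2 + \left(0 + \frac{7}{6} \cdot \frac{1}{7}\right) = -2 + \left(0 + \frac{1}{6}\right) = -2 + \frac{1}{6} = - \frac{11}{6}$)
$- p{\left(245,O{\left(6 \right)} \right)} = \left(-1\right) \left(- \frac{11}{6}\right) = \frac{11}{6}$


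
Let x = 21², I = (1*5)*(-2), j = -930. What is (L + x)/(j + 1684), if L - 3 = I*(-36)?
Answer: 402/377 ≈ 1.0663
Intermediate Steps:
I = -10 (I = 5*(-2) = -10)
x = 441
L = 363 (L = 3 - 10*(-36) = 3 + 360 = 363)
(L + x)/(j + 1684) = (363 + 441)/(-930 + 1684) = 804/754 = 804*(1/754) = 402/377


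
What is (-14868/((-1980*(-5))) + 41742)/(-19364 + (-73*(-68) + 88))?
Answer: -11478637/3935800 ≈ -2.9165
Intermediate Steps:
(-14868/((-1980*(-5))) + 41742)/(-19364 + (-73*(-68) + 88)) = (-14868/9900 + 41742)/(-19364 + (4964 + 88)) = (-14868*1/9900 + 41742)/(-19364 + 5052) = (-413/275 + 41742)/(-14312) = (11478637/275)*(-1/14312) = -11478637/3935800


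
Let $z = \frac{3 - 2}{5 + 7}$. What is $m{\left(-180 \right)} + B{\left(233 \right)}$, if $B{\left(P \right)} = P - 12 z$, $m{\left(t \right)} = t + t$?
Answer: $-128$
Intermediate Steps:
$m{\left(t \right)} = 2 t$
$z = \frac{1}{12}$ ($z = 1 \cdot \frac{1}{12} = \frac{1}{12} \approx 0.083333$)
$B{\left(P \right)} = -1 + P$ ($B{\left(P \right)} = P - 1 = -1 + P$)
$m{\left(-180 \right)} + B{\left(233 \right)} = 2 \left(-180\right) + \left(-1 + 233\right) = -360 + 232 = -128$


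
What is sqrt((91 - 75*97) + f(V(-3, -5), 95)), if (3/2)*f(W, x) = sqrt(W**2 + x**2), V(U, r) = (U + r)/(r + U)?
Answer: sqrt(-64656 + 6*sqrt(9026))/3 ≈ 84.384*I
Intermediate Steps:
V(U, r) = 1 (V(U, r) = (U + r)/(U + r) = 1)
f(W, x) = 2*sqrt(W**2 + x**2)/3
sqrt((91 - 75*97) + f(V(-3, -5), 95)) = sqrt((91 - 75*97) + 2*sqrt(1**2 + 95**2)/3) = sqrt((91 - 7275) + 2*sqrt(1 + 9025)/3) = sqrt(-7184 + 2*sqrt(9026)/3)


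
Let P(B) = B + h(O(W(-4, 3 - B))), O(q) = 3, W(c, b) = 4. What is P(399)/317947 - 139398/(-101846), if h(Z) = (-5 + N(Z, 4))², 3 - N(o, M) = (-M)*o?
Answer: 22185998530/16190815081 ≈ 1.3703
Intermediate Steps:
N(o, M) = 3 + M*o (N(o, M) = 3 - (-M)*o = 3 - (-1)*M*o = 3 + M*o)
h(Z) = (-2 + 4*Z)² (h(Z) = (-5 + (3 + 4*Z))² = (-2 + 4*Z)²)
P(B) = 100 + B (P(B) = B + 4*(-1 + 2*3)² = B + 4*(-1 + 6)² = B + 4*5² = B + 4*25 = B + 100 = 100 + B)
P(399)/317947 - 139398/(-101846) = (100 + 399)/317947 - 139398/(-101846) = 499*(1/317947) - 139398*(-1/101846) = 499/317947 + 69699/50923 = 22185998530/16190815081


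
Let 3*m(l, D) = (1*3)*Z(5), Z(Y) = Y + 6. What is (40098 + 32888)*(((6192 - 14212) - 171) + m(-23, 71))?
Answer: -597025480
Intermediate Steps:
Z(Y) = 6 + Y
m(l, D) = 11 (m(l, D) = ((1*3)*(6 + 5))/3 = (3*11)/3 = (1/3)*33 = 11)
(40098 + 32888)*(((6192 - 14212) - 171) + m(-23, 71)) = (40098 + 32888)*(((6192 - 14212) - 171) + 11) = 72986*((-8020 - 171) + 11) = 72986*(-8191 + 11) = 72986*(-8180) = -597025480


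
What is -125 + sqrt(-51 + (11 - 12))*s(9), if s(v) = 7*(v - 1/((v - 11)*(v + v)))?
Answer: -125 + 2275*I*sqrt(13)/18 ≈ -125.0 + 455.7*I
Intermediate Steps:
s(v) = 7*v - 7/(2*v*(-11 + v)) (s(v) = 7*(v - 1/((-11 + v)*(2*v))) = 7*(v - 1/(2*v*(-11 + v))) = 7*v - 7/(2*v*(-11 + v)))
-125 + sqrt(-51 + (11 - 12))*s(9) = -125 + sqrt(-51 + (11 - 12))*((7/2)*(-1 - 22*9**2 + 2*9**3)/(9*(-11 + 9))) = -125 + sqrt(-51 - 1)*((7/2)*(1/9)*(-1 - 22*81 + 2*729)/(-2)) = -125 + sqrt(-52)*((7/2)*(1/9)*(-1/2)*(-1 - 1782 + 1458)) = -125 + (2*I*sqrt(13))*((7/2)*(1/9)*(-1/2)*(-325)) = -125 + (2*I*sqrt(13))*(2275/36) = -125 + 2275*I*sqrt(13)/18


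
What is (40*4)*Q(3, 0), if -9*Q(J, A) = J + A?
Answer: -160/3 ≈ -53.333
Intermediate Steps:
Q(J, A) = -A/9 - J/9 (Q(J, A) = -(J + A)/9 = -(A + J)/9 = -A/9 - J/9)
(40*4)*Q(3, 0) = (40*4)*(-⅑*0 - ⅑*3) = 160*(0 - ⅓) = 160*(-⅓) = -160/3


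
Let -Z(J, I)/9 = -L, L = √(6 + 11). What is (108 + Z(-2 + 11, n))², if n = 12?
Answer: 13041 + 1944*√17 ≈ 21056.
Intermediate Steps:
L = √17 ≈ 4.1231
Z(J, I) = 9*√17 (Z(J, I) = -(-9)*√17 = 9*√17)
(108 + Z(-2 + 11, n))² = (108 + 9*√17)²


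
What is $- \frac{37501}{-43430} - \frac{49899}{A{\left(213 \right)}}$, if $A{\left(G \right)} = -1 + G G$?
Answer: $- \frac{232884101}{985166120} \approx -0.23639$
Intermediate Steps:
$A{\left(G \right)} = -1 + G^{2}$
$- \frac{37501}{-43430} - \frac{49899}{A{\left(213 \right)}} = - \frac{37501}{-43430} - \frac{49899}{-1 + 213^{2}} = \left(-37501\right) \left(- \frac{1}{43430}\right) - \frac{49899}{-1 + 45369} = \frac{37501}{43430} - \frac{49899}{45368} = - \frac{232884101}{985166120}$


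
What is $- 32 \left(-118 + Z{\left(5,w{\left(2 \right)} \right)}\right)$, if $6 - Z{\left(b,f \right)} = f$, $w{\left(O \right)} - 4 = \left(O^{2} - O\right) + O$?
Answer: $3840$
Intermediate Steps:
$w{\left(O \right)} = 4 + O^{2}$ ($w{\left(O \right)} = 4 + \left(\left(O^{2} - O\right) + O\right) = 4 + O^{2}$)
$Z{\left(b,f \right)} = 6 - f$
$- 32 \left(-118 + Z{\left(5,w{\left(2 \right)} \right)}\right) = - 32 \left(-118 + \left(6 - \left(4 + 2^{2}\right)\right)\right) = - 32 \left(-118 + \left(6 - \left(4 + 4\right)\right)\right) = - 32 \left(-118 + \left(6 - 8\right)\right) = - 32 \left(-118 - 2\right) = \left(-32\right) \left(-120\right) = 3840$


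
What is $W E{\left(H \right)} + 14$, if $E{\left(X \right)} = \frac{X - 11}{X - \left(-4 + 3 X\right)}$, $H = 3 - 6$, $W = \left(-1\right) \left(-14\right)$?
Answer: $- \frac{28}{5} \approx -5.6$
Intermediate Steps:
$W = 14$
$H = -3$ ($H = 3 - 6 = -3$)
$E{\left(X \right)} = \frac{-11 + X}{4 - 2 X}$
$W E{\left(H \right)} + 14 = 14 \frac{11 - -3}{2 \left(-2 - 3\right)} + 14 = 14 \frac{11 + 3}{2 \left(-5\right)} + 14 = 14 \cdot \frac{1}{2} \left(- \frac{1}{5}\right) 14 + 14 = 14 \left(- \frac{7}{5}\right) + 14 = - \frac{98}{5} + 14 = - \frac{28}{5}$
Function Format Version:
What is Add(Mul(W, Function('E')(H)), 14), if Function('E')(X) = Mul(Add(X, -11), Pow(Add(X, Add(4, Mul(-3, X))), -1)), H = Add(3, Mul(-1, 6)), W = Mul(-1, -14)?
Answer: Rational(-28, 5) ≈ -5.6000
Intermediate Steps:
W = 14
H = -3 (H = Add(3, -6) = -3)
Function('E')(X) = Mul(Pow(Add(4, Mul(-2, X)), -1), Add(-11, X)) (Function('E')(X) = Mul(Add(-11, X), Pow(Add(4, Mul(-2, X)), -1)) = Mul(Pow(Add(4, Mul(-2, X)), -1), Add(-11, X)))
Add(Mul(W, Function('E')(H)), 14) = Add(Mul(14, Mul(Rational(1, 2), Pow(Add(-2, -3), -1), Add(11, Mul(-1, -3)))), 14) = Add(Mul(14, Mul(Rational(1, 2), Pow(-5, -1), Add(11, 3))), 14) = Add(Mul(14, Mul(Rational(1, 2), Rational(-1, 5), 14)), 14) = Add(Mul(14, Rational(-7, 5)), 14) = Add(Rational(-98, 5), 14) = Rational(-28, 5)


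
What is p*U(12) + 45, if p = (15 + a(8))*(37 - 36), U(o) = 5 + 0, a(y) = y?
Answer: 160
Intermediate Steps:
U(o) = 5
p = 23 (p = (15 + 8)*(37 - 36) = 23*1 = 23)
p*U(12) + 45 = 23*5 + 45 = 115 + 45 = 160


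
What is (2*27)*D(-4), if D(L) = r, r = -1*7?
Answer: -378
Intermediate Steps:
r = -7
D(L) = -7
(2*27)*D(-4) = (2*27)*(-7) = 54*(-7) = -378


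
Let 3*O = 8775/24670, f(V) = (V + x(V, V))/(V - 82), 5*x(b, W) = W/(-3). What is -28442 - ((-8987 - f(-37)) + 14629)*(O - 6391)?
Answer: 22664080805092/629085 ≈ 3.6027e+7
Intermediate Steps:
x(b, W) = -W/15 (x(b, W) = (W/(-3))/5 = (W*(-⅓))/5 = (-W/3)/5 = -W/15)
f(V) = 14*V/(15*(-82 + V)) (f(V) = (V - V/15)/(V - 82) = (14*V/15)/(-82 + V) = 14*V/(15*(-82 + V)))
O = 585/4934 (O = (8775/24670)/3 = (8775*(1/24670))/3 = (⅓)*(1755/4934) = 585/4934 ≈ 0.11857)
-28442 - ((-8987 - f(-37)) + 14629)*(O - 6391) = -28442 - ((-8987 - 14*(-37)/(15*(-82 - 37))) + 14629)*(585/4934 - 6391) = -28442 - ((-8987 - 14*(-37)/(15*(-119))) + 14629)*(-31532609)/4934 = -28442 - ((-8987 - 14*(-37)*(-1)/(15*119)) + 14629)*(-31532609)/4934 = -28442 - ((-8987 - 1*74/255) + 14629)*(-31532609)/4934 = -28442 - ((-8987 - 74/255) + 14629)*(-31532609)/4934 = -28442 - (-2291759/255 + 14629)*(-31532609)/4934 = -28442 - 1438636*(-31532609)/(255*4934) = -28442 - 1*(-22681973240662/629085) = -28442 + 22681973240662/629085 = 22664080805092/629085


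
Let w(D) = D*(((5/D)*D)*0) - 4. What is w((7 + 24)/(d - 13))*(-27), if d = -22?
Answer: 108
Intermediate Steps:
w(D) = -4 (w(D) = D*(5*0) - 4 = D*0 - 4 = 0 - 4 = -4)
w((7 + 24)/(d - 13))*(-27) = -4*(-27) = 108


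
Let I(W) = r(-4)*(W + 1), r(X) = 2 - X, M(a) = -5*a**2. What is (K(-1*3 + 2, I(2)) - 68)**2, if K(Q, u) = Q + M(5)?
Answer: 37636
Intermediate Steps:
I(W) = 6 + 6*W (I(W) = (2 - 1*(-4))*(W + 1) = (2 + 4)*(1 + W) = 6*(1 + W) = 6 + 6*W)
K(Q, u) = -125 + Q (K(Q, u) = Q - 5*5**2 = Q - 5*25 = Q - 125 = -125 + Q)
(K(-1*3 + 2, I(2)) - 68)**2 = ((-125 + (-1*3 + 2)) - 68)**2 = ((-125 + (-3 + 2)) - 68)**2 = ((-125 - 1) - 68)**2 = (-126 - 68)**2 = (-194)**2 = 37636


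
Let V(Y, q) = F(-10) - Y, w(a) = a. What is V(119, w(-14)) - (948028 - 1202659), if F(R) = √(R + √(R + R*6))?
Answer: 254512 + √(-10 + I*√70) ≈ 2.5451e+5 + 3.394*I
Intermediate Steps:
F(R) = √(R + √7*√R) (F(R) = √(R + √(R + 6*R)) = √(R + √(7*R)) = √(R + √7*√R))
V(Y, q) = √(-10 + I*√70) - Y (V(Y, q) = √(-10 + √7*√(-10)) - Y = √(-10 + √7*(I*√10)) - Y = √(-10 + I*√70) - Y)
V(119, w(-14)) - (948028 - 1202659) = (√(-10 + I*√70) - 1*119) - (948028 - 1202659) = (√(-10 + I*√70) - 119) - 1*(-254631) = (-119 + √(-10 + I*√70)) + 254631 = 254512 + √(-10 + I*√70)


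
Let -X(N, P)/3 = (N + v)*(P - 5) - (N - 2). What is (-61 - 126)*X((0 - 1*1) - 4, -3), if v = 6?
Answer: -561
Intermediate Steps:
X(N, P) = -6 + 3*N - 3*(-5 + P)*(6 + N) (X(N, P) = -3*((N + 6)*(P - 5) - (N - 2)) = -3*((6 + N)*(-5 + P) - (-2 + N)) = -3*((-5 + P)*(6 + N) + (2 - N)) = -3*(2 - N + (-5 + P)*(6 + N)) = -6 + 3*N - 3*(-5 + P)*(6 + N))
(-61 - 126)*X((0 - 1*1) - 4, -3) = (-61 - 126)*(84 - 18*(-3) + 18*((0 - 1*1) - 4) - 3*((0 - 1*1) - 4)*(-3)) = -187*(84 + 54 + 18*((0 - 1) - 4) - 3*((0 - 1) - 4)*(-3)) = -187*(84 + 54 + 18*(-1 - 4) - 3*(-1 - 4)*(-3)) = -187*(84 + 54 + 18*(-5) - 3*(-5)*(-3)) = -187*(84 + 54 - 90 - 45) = -187*3 = -561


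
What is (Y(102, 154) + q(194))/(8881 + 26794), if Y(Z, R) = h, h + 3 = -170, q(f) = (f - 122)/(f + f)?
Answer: -16763/3460475 ≈ -0.0048441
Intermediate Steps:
q(f) = (-122 + f)/(2*f) (q(f) = (-122 + f)/((2*f)) = (-122 + f)*(1/(2*f)) = (-122 + f)/(2*f))
h = -173 (h = -3 - 170 = -173)
Y(Z, R) = -173
(Y(102, 154) + q(194))/(8881 + 26794) = (-173 + (½)*(-122 + 194)/194)/(8881 + 26794) = (-173 + (½)*(1/194)*72)/35675 = (-173 + 18/97)*(1/35675) = -16763/97*1/35675 = -16763/3460475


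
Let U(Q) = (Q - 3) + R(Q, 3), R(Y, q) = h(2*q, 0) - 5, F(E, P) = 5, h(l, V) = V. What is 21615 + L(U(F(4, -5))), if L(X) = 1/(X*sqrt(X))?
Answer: 21615 + I*sqrt(3)/9 ≈ 21615.0 + 0.19245*I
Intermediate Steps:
R(Y, q) = -5 (R(Y, q) = 0 - 5 = -5)
U(Q) = -8 + Q (U(Q) = (Q - 3) - 5 = (-3 + Q) - 5 = -8 + Q)
L(X) = X**(-3/2) (L(X) = 1/(X**(3/2)) = X**(-3/2))
21615 + L(U(F(4, -5))) = 21615 + (-8 + 5)**(-3/2) = 21615 + (-3)**(-3/2) = 21615 + I*sqrt(3)/9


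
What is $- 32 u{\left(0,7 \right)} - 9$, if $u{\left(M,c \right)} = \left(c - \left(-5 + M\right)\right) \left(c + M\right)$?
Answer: $-2697$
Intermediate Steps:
$u{\left(M,c \right)} = \left(M + c\right) \left(5 + c - M\right)$ ($u{\left(M,c \right)} = \left(5 + c - M\right) \left(M + c\right) = \left(M + c\right) \left(5 + c - M\right)$)
$- 32 u{\left(0,7 \right)} - 9 = - 32 \left(7^{2} - 0^{2} + 5 \cdot 0 + 5 \cdot 7\right) - 9 = - 32 \left(49 - 0 + 0 + 35\right) - 9 = - 32 \left(49 + 0 + 0 + 35\right) - 9 = \left(-32\right) 84 - 9 = -2688 - 9 = -2697$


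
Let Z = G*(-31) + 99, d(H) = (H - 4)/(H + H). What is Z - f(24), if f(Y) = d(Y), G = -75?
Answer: 29083/12 ≈ 2423.6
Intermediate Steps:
d(H) = (-4 + H)/(2*H) (d(H) = (-4 + H)/((2*H)) = (-4 + H)*(1/(2*H)) = (-4 + H)/(2*H))
f(Y) = (-4 + Y)/(2*Y)
Z = 2424 (Z = -75*(-31) + 99 = 2325 + 99 = 2424)
Z - f(24) = 2424 - (-4 + 24)/(2*24) = 2424 - 20/(2*24) = 2424 - 1*5/12 = 2424 - 5/12 = 29083/12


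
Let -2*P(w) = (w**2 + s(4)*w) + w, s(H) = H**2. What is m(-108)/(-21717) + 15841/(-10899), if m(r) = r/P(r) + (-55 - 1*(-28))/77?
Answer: -780860386/537256863 ≈ -1.4534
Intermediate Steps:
P(w) = -17*w/2 - w**2/2 (P(w) = -((w**2 + 4**2*w) + w)/2 = -((w**2 + 16*w) + w)/2 = -(w**2 + 17*w)/2 = -17*w/2 - w**2/2)
m(r) = -27/77 - 2/(17 + r) (m(r) = r/((-r*(17 + r)/2)) + (-55 - 1*(-28))/77 = r*(-2/(r*(17 + r))) + (-55 + 28)*(1/77) = -2/(17 + r) - 27*1/77 = -2/(17 + r) - 27/77 = -27/77 - 2/(17 + r))
m(-108)/(-21717) + 15841/(-10899) = ((-613 - 27*(-108))/(77*(17 - 108)))/(-21717) + 15841/(-10899) = ((1/77)*(-613 + 2916)/(-91))*(-1/21717) + 15841*(-1/10899) = ((1/77)*(-1/91)*2303)*(-1/21717) - 2263/1557 = -47/143*(-1/21717) - 2263/1557 = 47/3105531 - 2263/1557 = -780860386/537256863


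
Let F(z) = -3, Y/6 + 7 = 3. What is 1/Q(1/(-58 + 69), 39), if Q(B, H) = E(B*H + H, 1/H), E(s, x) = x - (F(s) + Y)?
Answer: 39/1054 ≈ 0.037002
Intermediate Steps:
Y = -24 (Y = -42 + 6*3 = -42 + 18 = -24)
E(s, x) = 27 + x (E(s, x) = x - (-3 - 24) = x - 1*(-27) = x + 27 = 27 + x)
Q(B, H) = 27 + 1/H
1/Q(1/(-58 + 69), 39) = 1/(27 + 1/39) = 1/(1054/39) = 39/1054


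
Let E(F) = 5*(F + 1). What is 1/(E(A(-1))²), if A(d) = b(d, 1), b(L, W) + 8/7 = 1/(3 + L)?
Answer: 196/625 ≈ 0.31360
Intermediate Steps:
b(L, W) = -8/7 + 1/(3 + L)
A(d) = (-17 - 8*d)/(7*(3 + d))
E(F) = 5 + 5*F (E(F) = 5*(1 + F) = 5 + 5*F)
1/(E(A(-1))²) = 1/((5 + 5*((-17 - 8*(-1))/(7*(3 - 1))))²) = 1/((5 + 5*((⅐)*(-17 + 8)/2))²) = 1/((5 + 5*((⅐)*(½)*(-9)))²) = 1/((5 + 5*(-9/14))²) = 1/((5 - 45/14)²) = 1/((25/14)²) = 1/(625/196) = 196/625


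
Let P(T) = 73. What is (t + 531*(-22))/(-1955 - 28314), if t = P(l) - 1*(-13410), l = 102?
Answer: -1801/30269 ≈ -0.059500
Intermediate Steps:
t = 13483 (t = 73 - 1*(-13410) = 73 + 13410 = 13483)
(t + 531*(-22))/(-1955 - 28314) = (13483 + 531*(-22))/(-1955 - 28314) = (13483 - 11682)/(-30269) = 1801*(-1/30269) = -1801/30269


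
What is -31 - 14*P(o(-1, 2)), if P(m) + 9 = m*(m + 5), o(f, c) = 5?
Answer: -605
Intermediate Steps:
P(m) = -9 + m*(5 + m) (P(m) = -9 + m*(m + 5) = -9 + m*(5 + m))
-31 - 14*P(o(-1, 2)) = -31 - 14*(-9 + 5² + 5*5) = -31 - 14*(-9 + 25 + 25) = -31 - 14*41 = -31 - 574 = -605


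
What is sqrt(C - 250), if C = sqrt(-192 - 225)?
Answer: sqrt(-250 + I*sqrt(417)) ≈ 0.64522 + 15.825*I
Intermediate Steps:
C = I*sqrt(417) (C = sqrt(-417) = I*sqrt(417) ≈ 20.421*I)
sqrt(C - 250) = sqrt(I*sqrt(417) - 250) = sqrt(-250 + I*sqrt(417))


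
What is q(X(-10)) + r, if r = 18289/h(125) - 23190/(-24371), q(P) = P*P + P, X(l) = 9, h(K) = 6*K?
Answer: 2108156219/18278250 ≈ 115.34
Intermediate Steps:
q(P) = P + P**2 (q(P) = P**2 + P = P + P**2)
r = 463113719/18278250 (r = 18289/((6*125)) - 23190/(-24371) = 18289/750 - 23190*(-1/24371) = 18289*(1/750) + 23190/24371 = 18289/750 + 23190/24371 = 463113719/18278250 ≈ 25.337)
q(X(-10)) + r = 9*(1 + 9) + 463113719/18278250 = 9*10 + 463113719/18278250 = 90 + 463113719/18278250 = 2108156219/18278250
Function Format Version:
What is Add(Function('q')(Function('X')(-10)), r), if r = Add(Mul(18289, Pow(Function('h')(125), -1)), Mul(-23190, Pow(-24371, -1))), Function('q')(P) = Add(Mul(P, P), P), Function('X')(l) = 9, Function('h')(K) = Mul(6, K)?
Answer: Rational(2108156219, 18278250) ≈ 115.34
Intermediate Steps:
Function('q')(P) = Add(P, Pow(P, 2)) (Function('q')(P) = Add(Pow(P, 2), P) = Add(P, Pow(P, 2)))
r = Rational(463113719, 18278250) (r = Add(Mul(18289, Pow(Mul(6, 125), -1)), Mul(-23190, Pow(-24371, -1))) = Add(Mul(18289, Pow(750, -1)), Mul(-23190, Rational(-1, 24371))) = Add(Mul(18289, Rational(1, 750)), Rational(23190, 24371)) = Add(Rational(18289, 750), Rational(23190, 24371)) = Rational(463113719, 18278250) ≈ 25.337)
Add(Function('q')(Function('X')(-10)), r) = Add(Mul(9, Add(1, 9)), Rational(463113719, 18278250)) = Add(Mul(9, 10), Rational(463113719, 18278250)) = Add(90, Rational(463113719, 18278250)) = Rational(2108156219, 18278250)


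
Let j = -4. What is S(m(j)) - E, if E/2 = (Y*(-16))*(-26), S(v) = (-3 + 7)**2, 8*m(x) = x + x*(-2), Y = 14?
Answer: -11632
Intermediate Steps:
m(x) = -x/8 (m(x) = (x + x*(-2))/8 = (x - 2*x)/8 = (-x)/8 = -x/8)
S(v) = 16 (S(v) = 4**2 = 16)
E = 11648 (E = 2*((14*(-16))*(-26)) = 2*(-224*(-26)) = 2*5824 = 11648)
S(m(j)) - E = 16 - 1*11648 = 16 - 11648 = -11632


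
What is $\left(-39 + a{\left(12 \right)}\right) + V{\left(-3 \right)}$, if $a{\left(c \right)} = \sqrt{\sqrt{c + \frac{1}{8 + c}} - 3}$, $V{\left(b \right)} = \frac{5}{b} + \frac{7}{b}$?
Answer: $-43 + \frac{\sqrt{-300 + 10 \sqrt{1205}}}{10} \approx -42.313$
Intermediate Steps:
$V{\left(b \right)} = \frac{12}{b}$
$a{\left(c \right)} = \sqrt{-3 + \sqrt{c + \frac{1}{8 + c}}}$
$\left(-39 + a{\left(12 \right)}\right) + V{\left(-3 \right)} = \left(-39 + \sqrt{-3 + \sqrt{\frac{1 + 12 \left(8 + 12\right)}{8 + 12}}}\right) + \frac{12}{-3} = \left(-39 + \sqrt{-3 + \sqrt{\frac{1 + 12 \cdot 20}{20}}}\right) + 12 \left(- \frac{1}{3}\right) = \left(-39 + \sqrt{-3 + \sqrt{\frac{1 + 240}{20}}}\right) - 4 = \left(-39 + \sqrt{-3 + \sqrt{\frac{1}{20} \cdot 241}}\right) - 4 = \left(-39 + \sqrt{-3 + \sqrt{\frac{241}{20}}}\right) - 4 = \left(-39 + \sqrt{-3 + \frac{\sqrt{1205}}{10}}\right) - 4 = -43 + \sqrt{-3 + \frac{\sqrt{1205}}{10}}$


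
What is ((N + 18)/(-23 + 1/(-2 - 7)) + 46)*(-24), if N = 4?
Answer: -14055/13 ≈ -1081.2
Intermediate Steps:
((N + 18)/(-23 + 1/(-2 - 7)) + 46)*(-24) = ((4 + 18)/(-23 + 1/(-2 - 7)) + 46)*(-24) = (22/(-23 + 1/(-9)) + 46)*(-24) = (22/(-23 - ⅑) + 46)*(-24) = (22/(-208/9) + 46)*(-24) = (22*(-9/208) + 46)*(-24) = (-99/104 + 46)*(-24) = (4685/104)*(-24) = -14055/13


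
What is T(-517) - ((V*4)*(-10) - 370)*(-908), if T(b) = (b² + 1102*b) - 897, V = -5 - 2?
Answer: -385062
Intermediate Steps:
V = -7
T(b) = -897 + b² + 1102*b
T(-517) - ((V*4)*(-10) - 370)*(-908) = (-897 + (-517)² + 1102*(-517)) - (-7*4*(-10) - 370)*(-908) = (-897 + 267289 - 569734) - (-28*(-10) - 370)*(-908) = -303342 - (280 - 370)*(-908) = -303342 - (-90)*(-908) = -303342 - 1*81720 = -303342 - 81720 = -385062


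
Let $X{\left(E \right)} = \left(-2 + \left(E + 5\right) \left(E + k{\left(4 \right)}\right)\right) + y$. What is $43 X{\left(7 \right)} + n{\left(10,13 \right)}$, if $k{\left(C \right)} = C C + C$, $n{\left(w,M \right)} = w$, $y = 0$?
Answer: $13856$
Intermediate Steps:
$k{\left(C \right)} = C + C^{2}$ ($k{\left(C \right)} = C^{2} + C = C + C^{2}$)
$X{\left(E \right)} = -2 + \left(5 + E\right) \left(20 + E\right)$ ($X{\left(E \right)} = \left(-2 + \left(E + 5\right) \left(E + 4 \left(1 + 4\right)\right)\right) + 0 = \left(-2 + \left(5 + E\right) \left(E + 4 \cdot 5\right)\right) + 0 = \left(-2 + \left(5 + E\right) \left(E + 20\right)\right) + 0 = \left(-2 + \left(5 + E\right) \left(20 + E\right)\right) + 0 = -2 + \left(5 + E\right) \left(20 + E\right)$)
$43 X{\left(7 \right)} + n{\left(10,13 \right)} = 43 \left(98 + 7^{2} + 25 \cdot 7\right) + 10 = 43 \left(98 + 49 + 175\right) + 10 = 43 \cdot 322 + 10 = 13846 + 10 = 13856$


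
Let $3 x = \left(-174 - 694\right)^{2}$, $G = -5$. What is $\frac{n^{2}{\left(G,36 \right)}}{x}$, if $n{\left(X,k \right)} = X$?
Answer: $\frac{75}{753424} \approx 9.9546 \cdot 10^{-5}$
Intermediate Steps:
$x = \frac{753424}{3}$ ($x = \frac{\left(-174 - 694\right)^{2}}{3} = \frac{\left(-868\right)^{2}}{3} = \frac{1}{3} \cdot 753424 = \frac{753424}{3} \approx 2.5114 \cdot 10^{5}$)
$\frac{n^{2}{\left(G,36 \right)}}{x} = \frac{\left(-5\right)^{2}}{\frac{753424}{3}} = 25 \cdot \frac{3}{753424} = \frac{75}{753424}$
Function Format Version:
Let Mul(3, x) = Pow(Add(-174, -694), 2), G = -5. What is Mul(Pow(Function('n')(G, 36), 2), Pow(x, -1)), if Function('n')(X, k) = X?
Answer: Rational(75, 753424) ≈ 9.9546e-5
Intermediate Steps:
x = Rational(753424, 3) (x = Mul(Rational(1, 3), Pow(Add(-174, -694), 2)) = Mul(Rational(1, 3), Pow(-868, 2)) = Mul(Rational(1, 3), 753424) = Rational(753424, 3) ≈ 2.5114e+5)
Mul(Pow(Function('n')(G, 36), 2), Pow(x, -1)) = Mul(Pow(-5, 2), Pow(Rational(753424, 3), -1)) = Mul(25, Rational(3, 753424)) = Rational(75, 753424)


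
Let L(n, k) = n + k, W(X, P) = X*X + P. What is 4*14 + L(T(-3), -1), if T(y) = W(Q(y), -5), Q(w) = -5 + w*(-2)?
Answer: 51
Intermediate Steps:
Q(w) = -5 - 2*w
W(X, P) = P + X**2 (W(X, P) = X**2 + P = P + X**2)
T(y) = -5 + (-5 - 2*y)**2
L(n, k) = k + n
4*14 + L(T(-3), -1) = 4*14 + (-1 + (-5 + (5 + 2*(-3))**2)) = 56 + (-1 + (-5 + (5 - 6)**2)) = 56 + (-1 + (-5 + (-1)**2)) = 56 + (-1 + (-5 + 1)) = 56 + (-1 - 4) = 56 - 5 = 51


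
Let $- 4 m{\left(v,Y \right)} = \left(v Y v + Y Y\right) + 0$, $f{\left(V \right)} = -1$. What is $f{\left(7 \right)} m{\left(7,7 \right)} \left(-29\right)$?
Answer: $-2842$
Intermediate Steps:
$m{\left(v,Y \right)} = - \frac{Y^{2}}{4} - \frac{Y v^{2}}{4}$ ($m{\left(v,Y \right)} = - \frac{\left(v Y v + Y Y\right) + 0}{4} = - \frac{\left(Y v v + Y^{2}\right) + 0}{4} = - \frac{\left(Y v^{2} + Y^{2}\right) + 0}{4} = - \frac{\left(Y^{2} + Y v^{2}\right) + 0}{4} = - \frac{Y^{2} + Y v^{2}}{4} = - \frac{Y^{2}}{4} - \frac{Y v^{2}}{4}$)
$f{\left(7 \right)} m{\left(7,7 \right)} \left(-29\right) = - \frac{\left(-1\right) 7 \left(7 + 7^{2}\right)}{4} \left(-29\right) = - \frac{\left(-1\right) 7 \left(7 + 49\right)}{4} \left(-29\right) = - \frac{\left(-1\right) 7 \cdot 56}{4} \left(-29\right) = \left(-1\right) \left(-98\right) \left(-29\right) = 98 \left(-29\right) = -2842$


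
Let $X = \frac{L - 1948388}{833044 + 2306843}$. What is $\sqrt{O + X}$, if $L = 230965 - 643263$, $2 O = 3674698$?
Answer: $\frac{\sqrt{18114214955229466899}}{3139887} \approx 1355.5$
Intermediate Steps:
$O = 1837349$ ($O = \frac{1}{2} \cdot 3674698 = 1837349$)
$L = -412298$
$X = - \frac{2360686}{3139887}$ ($X = \frac{-412298 - 1948388}{833044 + 2306843} = - \frac{2360686}{3139887} \approx -0.75184$)
$\sqrt{O + X} = \sqrt{1837349 - \frac{2360686}{3139887}} = \sqrt{\frac{5769065878877}{3139887}} = \frac{\sqrt{18114214955229466899}}{3139887}$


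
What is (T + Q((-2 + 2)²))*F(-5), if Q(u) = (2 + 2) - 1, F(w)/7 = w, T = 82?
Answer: -2975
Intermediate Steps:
F(w) = 7*w
Q(u) = 3 (Q(u) = 4 - 1 = 3)
(T + Q((-2 + 2)²))*F(-5) = (82 + 3)*(7*(-5)) = 85*(-35) = -2975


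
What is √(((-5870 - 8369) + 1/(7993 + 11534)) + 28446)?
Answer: √5417182097430/19527 ≈ 119.19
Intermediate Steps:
√(((-5870 - 8369) + 1/(7993 + 11534)) + 28446) = √((-14239 + 1/19527) + 28446) = √(-278044952/19527 + 28446) = √(277420090/19527) = √5417182097430/19527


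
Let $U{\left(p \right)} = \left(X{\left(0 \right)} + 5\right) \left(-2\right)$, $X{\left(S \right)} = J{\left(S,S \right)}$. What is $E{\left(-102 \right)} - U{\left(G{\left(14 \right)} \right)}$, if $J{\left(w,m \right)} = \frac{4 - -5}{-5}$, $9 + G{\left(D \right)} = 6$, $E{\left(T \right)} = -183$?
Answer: $- \frac{883}{5} \approx -176.6$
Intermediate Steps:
$G{\left(D \right)} = -3$ ($G{\left(D \right)} = -9 + 6 = -3$)
$J{\left(w,m \right)} = - \frac{9}{5}$ ($J{\left(w,m \right)} = \left(4 + 5\right) \left(- \frac{1}{5}\right) = 9 \left(- \frac{1}{5}\right) = - \frac{9}{5}$)
$X{\left(S \right)} = - \frac{9}{5}$
$U{\left(p \right)} = - \frac{32}{5}$ ($U{\left(p \right)} = \left(- \frac{9}{5} + 5\right) \left(-2\right) = \frac{16}{5} \left(-2\right) = - \frac{32}{5}$)
$E{\left(-102 \right)} - U{\left(G{\left(14 \right)} \right)} = -183 - - \frac{32}{5} = -183 + \frac{32}{5} = - \frac{883}{5}$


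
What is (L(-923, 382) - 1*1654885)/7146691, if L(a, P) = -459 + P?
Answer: -1654962/7146691 ≈ -0.23157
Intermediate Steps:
(L(-923, 382) - 1*1654885)/7146691 = ((-459 + 382) - 1*1654885)/7146691 = (-77 - 1654885)*(1/7146691) = -1654962*1/7146691 = -1654962/7146691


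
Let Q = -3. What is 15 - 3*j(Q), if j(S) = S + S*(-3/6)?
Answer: 39/2 ≈ 19.500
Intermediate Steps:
j(S) = S/2 (j(S) = S + S*(-3*1/6) = S + S*(-1/2) = S - S/2 = S/2)
15 - 3*j(Q) = 15 - 3*(-3)/2 = 15 - 3*(-3/2) = 15 + 9/2 = 39/2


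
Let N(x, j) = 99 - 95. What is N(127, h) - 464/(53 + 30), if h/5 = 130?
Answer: -132/83 ≈ -1.5904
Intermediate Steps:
h = 650 (h = 5*130 = 650)
N(x, j) = 4
N(127, h) - 464/(53 + 30) = 4 - 464/(53 + 30) = 4 - 464/83 = -132/83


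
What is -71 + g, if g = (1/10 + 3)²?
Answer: -6139/100 ≈ -61.390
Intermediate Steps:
g = 961/100 (g = (⅒ + 3)² = (31/10)² = 961/100 ≈ 9.6100)
-71 + g = -71 + 961/100 = -6139/100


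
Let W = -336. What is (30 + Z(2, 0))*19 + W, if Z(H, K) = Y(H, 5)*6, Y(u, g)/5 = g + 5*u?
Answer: 8784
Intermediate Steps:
Y(u, g) = 5*g + 25*u (Y(u, g) = 5*(g + 5*u) = 5*g + 25*u)
Z(H, K) = 150 + 150*H (Z(H, K) = (5*5 + 25*H)*6 = (25 + 25*H)*6 = 150 + 150*H)
(30 + Z(2, 0))*19 + W = (30 + (150 + 150*2))*19 - 336 = (30 + (150 + 300))*19 - 336 = (30 + 450)*19 - 336 = 480*19 - 336 = 9120 - 336 = 8784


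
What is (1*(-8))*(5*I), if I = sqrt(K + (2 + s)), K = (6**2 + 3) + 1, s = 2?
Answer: -80*sqrt(11) ≈ -265.33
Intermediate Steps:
K = 40 (K = (36 + 3) + 1 = 39 + 1 = 40)
I = 2*sqrt(11) (I = sqrt(40 + (2 + 2)) = sqrt(40 + 4) = sqrt(44) = 2*sqrt(11) ≈ 6.6332)
(1*(-8))*(5*I) = (1*(-8))*(5*(2*sqrt(11))) = -80*sqrt(11)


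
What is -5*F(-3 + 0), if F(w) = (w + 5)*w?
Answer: 30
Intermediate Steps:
F(w) = w*(5 + w) (F(w) = (5 + w)*w = w*(5 + w))
-5*F(-3 + 0) = -5*(-3 + 0)*(5 + (-3 + 0)) = -(-15)*(5 - 3) = -(-15)*2 = -5*(-6) = 30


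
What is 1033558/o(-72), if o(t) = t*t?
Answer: 516779/2592 ≈ 199.37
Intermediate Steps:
o(t) = t²
1033558/o(-72) = 1033558/((-72)²) = 1033558/5184 = 1033558*(1/5184) = 516779/2592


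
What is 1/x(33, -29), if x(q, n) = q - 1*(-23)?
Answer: 1/56 ≈ 0.017857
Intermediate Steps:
x(q, n) = 23 + q (x(q, n) = q + 23 = 23 + q)
1/x(33, -29) = 1/(23 + 33) = 1/56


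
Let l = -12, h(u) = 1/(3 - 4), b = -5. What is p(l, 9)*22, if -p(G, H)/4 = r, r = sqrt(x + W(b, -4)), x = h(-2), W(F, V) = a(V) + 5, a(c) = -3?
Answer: -88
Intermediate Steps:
h(u) = -1 (h(u) = 1/(-1) = -1)
W(F, V) = 2 (W(F, V) = -3 + 5 = 2)
x = -1
r = 1 (r = sqrt(-1 + 2) = sqrt(1) = 1)
p(G, H) = -4 (p(G, H) = -4*1 = -4)
p(l, 9)*22 = -4*22 = -88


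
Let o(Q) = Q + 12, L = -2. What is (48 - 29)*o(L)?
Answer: 190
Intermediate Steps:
o(Q) = 12 + Q
(48 - 29)*o(L) = (48 - 29)*(12 - 2) = 19*10 = 190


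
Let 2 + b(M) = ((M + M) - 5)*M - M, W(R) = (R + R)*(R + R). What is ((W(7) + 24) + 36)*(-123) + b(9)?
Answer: -31382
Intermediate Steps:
W(R) = 4*R² (W(R) = (2*R)*(2*R) = 4*R²)
b(M) = -2 - M + M*(-5 + 2*M) (b(M) = -2 + (((M + M) - 5)*M - M) = -2 + ((2*M - 5)*M - M) = -2 + ((-5 + 2*M)*M - M) = -2 + (M*(-5 + 2*M) - M) = -2 + (-M + M*(-5 + 2*M)) = -2 - M + M*(-5 + 2*M))
((W(7) + 24) + 36)*(-123) + b(9) = ((4*7² + 24) + 36)*(-123) + (-2 - 6*9 + 2*9²) = ((4*49 + 24) + 36)*(-123) + (-2 - 54 + 2*81) = ((196 + 24) + 36)*(-123) + (-2 - 54 + 162) = (220 + 36)*(-123) + 106 = 256*(-123) + 106 = -31488 + 106 = -31382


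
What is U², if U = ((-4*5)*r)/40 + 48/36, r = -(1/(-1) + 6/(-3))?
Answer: 1/36 ≈ 0.027778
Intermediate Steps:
r = 3 (r = -(1*(-1) + 6*(-⅓)) = -(-1 - 2) = -1*(-3) = 3)
U = -⅙ (U = (-4*5*3)/40 + 48/36 = -20*3*(1/40) + 48*(1/36) = -60*1/40 + 4/3 = -3/2 + 4/3 = -⅙ ≈ -0.16667)
U² = (-⅙)² = 1/36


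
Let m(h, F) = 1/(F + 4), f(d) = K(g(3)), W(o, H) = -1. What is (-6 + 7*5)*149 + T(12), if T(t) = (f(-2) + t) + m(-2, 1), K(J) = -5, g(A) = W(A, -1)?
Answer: 21641/5 ≈ 4328.2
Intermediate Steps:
g(A) = -1
f(d) = -5
m(h, F) = 1/(4 + F)
T(t) = -24/5 + t (T(t) = (-5 + t) + 1/(4 + 1) = (-5 + t) + 1/5 = (-5 + t) + ⅕ = -24/5 + t)
(-6 + 7*5)*149 + T(12) = (-6 + 7*5)*149 + (-24/5 + 12) = (-6 + 35)*149 + 36/5 = 29*149 + 36/5 = 4321 + 36/5 = 21641/5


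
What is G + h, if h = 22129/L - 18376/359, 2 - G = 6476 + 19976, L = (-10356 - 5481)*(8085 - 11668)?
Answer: -539857933095835/20371085589 ≈ -26501.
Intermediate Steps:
L = 56743971 (L = -15837*(-3583) = 56743971)
G = -26450 (G = 2 - (6476 + 19976) = 2 - 1*26452 = 2 - 26452 = -26450)
h = -1042719266785/20371085589 (h = 22129/56743971 - 18376/359 = -1042719266785/20371085589 ≈ -51.186)
G + h = -26450 - 1042719266785/20371085589 = -539857933095835/20371085589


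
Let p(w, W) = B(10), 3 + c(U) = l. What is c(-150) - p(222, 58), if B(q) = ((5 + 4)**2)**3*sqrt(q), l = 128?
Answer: 125 - 531441*sqrt(10) ≈ -1.6804e+6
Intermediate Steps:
c(U) = 125 (c(U) = -3 + 128 = 125)
B(q) = 531441*sqrt(q) (B(q) = (9**2)**3*sqrt(q) = 81**3*sqrt(q) = 531441*sqrt(q))
p(w, W) = 531441*sqrt(10)
c(-150) - p(222, 58) = 125 - 531441*sqrt(10)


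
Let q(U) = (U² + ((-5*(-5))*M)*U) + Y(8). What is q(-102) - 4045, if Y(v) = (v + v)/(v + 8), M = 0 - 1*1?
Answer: 8910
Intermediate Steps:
M = -1 (M = 0 - 1 = -1)
Y(v) = 2*v/(8 + v) (Y(v) = (2*v)/(8 + v) = 2*v/(8 + v))
q(U) = 1 + U² - 25*U (q(U) = (U² + (-5*(-5)*(-1))*U) + 2*8/(8 + 8) = (U² + (25*(-1))*U) + 2*8/16 = (U² - 25*U) + 2*8*(1/16) = (U² - 25*U) + 1 = 1 + U² - 25*U)
q(-102) - 4045 = (1 + (-102)² - 25*(-102)) - 4045 = (1 + 10404 + 2550) - 4045 = 12955 - 4045 = 8910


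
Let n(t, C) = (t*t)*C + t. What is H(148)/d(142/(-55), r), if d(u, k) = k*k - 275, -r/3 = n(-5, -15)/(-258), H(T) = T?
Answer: -273652/472375 ≈ -0.57931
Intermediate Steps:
n(t, C) = t + C*t² (n(t, C) = t²*C + t = C*t² + t = t + C*t²)
r = -190/43 (r = -3*(-5*(1 - 15*(-5)))/(-258) = -3*(-5*(1 + 75))*(-1)/258 = -3*(-5*76)*(-1)/258 = -(-1140)*(-1)/258 = -3*190/129 = -190/43 ≈ -4.4186)
d(u, k) = -275 + k² (d(u, k) = k² - 275 = -275 + k²)
H(148)/d(142/(-55), r) = 148/(-275 + (-190/43)²) = 148/(-275 + 36100/1849) = 148/(-472375/1849) = 148*(-1849/472375) = -273652/472375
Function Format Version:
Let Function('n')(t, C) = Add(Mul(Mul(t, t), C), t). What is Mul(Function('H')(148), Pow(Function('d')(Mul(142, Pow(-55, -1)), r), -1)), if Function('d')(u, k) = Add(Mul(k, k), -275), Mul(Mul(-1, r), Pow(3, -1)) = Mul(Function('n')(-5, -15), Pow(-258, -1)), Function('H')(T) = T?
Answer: Rational(-273652, 472375) ≈ -0.57931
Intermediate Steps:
Function('n')(t, C) = Add(t, Mul(C, Pow(t, 2))) (Function('n')(t, C) = Add(Mul(Pow(t, 2), C), t) = Add(Mul(C, Pow(t, 2)), t) = Add(t, Mul(C, Pow(t, 2))))
r = Rational(-190, 43) (r = Mul(-3, Mul(Mul(-5, Add(1, Mul(-15, -5))), Pow(-258, -1))) = Mul(-3, Mul(Mul(-5, Add(1, 75)), Rational(-1, 258))) = Mul(-3, Mul(Mul(-5, 76), Rational(-1, 258))) = Mul(-3, Mul(-380, Rational(-1, 258))) = Mul(-3, Rational(190, 129)) = Rational(-190, 43) ≈ -4.4186)
Function('d')(u, k) = Add(-275, Pow(k, 2)) (Function('d')(u, k) = Add(Pow(k, 2), -275) = Add(-275, Pow(k, 2)))
Mul(Function('H')(148), Pow(Function('d')(Mul(142, Pow(-55, -1)), r), -1)) = Mul(148, Pow(Add(-275, Pow(Rational(-190, 43), 2)), -1)) = Mul(148, Pow(Add(-275, Rational(36100, 1849)), -1)) = Mul(148, Pow(Rational(-472375, 1849), -1)) = Mul(148, Rational(-1849, 472375)) = Rational(-273652, 472375)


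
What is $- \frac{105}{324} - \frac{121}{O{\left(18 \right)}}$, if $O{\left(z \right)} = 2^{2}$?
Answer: $- \frac{1651}{54} \approx -30.574$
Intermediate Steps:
$O{\left(z \right)} = 4$
$- \frac{105}{324} - \frac{121}{O{\left(18 \right)}} = - \frac{105}{324} - \frac{121}{4} = \left(-105\right) \frac{1}{324} - \frac{121}{4} = - \frac{35}{108} - \frac{121}{4} = - \frac{1651}{54}$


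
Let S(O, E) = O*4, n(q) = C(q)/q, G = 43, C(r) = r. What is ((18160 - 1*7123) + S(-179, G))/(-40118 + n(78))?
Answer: -10321/40117 ≈ -0.25727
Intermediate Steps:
n(q) = 1 (n(q) = q/q = 1)
S(O, E) = 4*O
((18160 - 1*7123) + S(-179, G))/(-40118 + n(78)) = ((18160 - 1*7123) + 4*(-179))/(-40118 + 1) = ((18160 - 7123) - 716)/(-40117) = (11037 - 716)*(-1/40117) = 10321*(-1/40117) = -10321/40117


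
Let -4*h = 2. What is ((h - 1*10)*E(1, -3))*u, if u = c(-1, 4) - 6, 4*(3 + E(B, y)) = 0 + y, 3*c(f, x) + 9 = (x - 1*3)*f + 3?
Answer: -2625/8 ≈ -328.13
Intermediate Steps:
h = -½ (h = -¼*2 = -½ ≈ -0.50000)
c(f, x) = -2 + f*(-3 + x)/3 (c(f, x) = -3 + ((x - 1*3)*f + 3)/3 = -3 + ((x - 3)*f + 3)/3 = -3 + ((-3 + x)*f + 3)/3 = -3 + (f*(-3 + x) + 3)/3 = -3 + (3 + f*(-3 + x))/3 = -3 + (1 + f*(-3 + x)/3) = -2 + f*(-3 + x)/3)
E(B, y) = -3 + y/4 (E(B, y) = -3 + (0 + y)/4 = -3 + y/4)
u = -25/3 (u = (-2 - 1*(-1) + (⅓)*(-1)*4) - 6 = (-2 + 1 - 4/3) - 6 = -7/3 - 6 = -25/3 ≈ -8.3333)
((h - 1*10)*E(1, -3))*u = ((-½ - 1*10)*(-3 + (¼)*(-3)))*(-25/3) = ((-½ - 10)*(-3 - ¾))*(-25/3) = -21/2*(-15/4)*(-25/3) = (315/8)*(-25/3) = -2625/8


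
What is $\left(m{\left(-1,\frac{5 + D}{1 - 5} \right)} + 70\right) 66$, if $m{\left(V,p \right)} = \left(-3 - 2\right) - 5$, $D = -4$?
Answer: $3960$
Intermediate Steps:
$m{\left(V,p \right)} = -10$ ($m{\left(V,p \right)} = -5 - 5 = -10$)
$\left(m{\left(-1,\frac{5 + D}{1 - 5} \right)} + 70\right) 66 = \left(-10 + 70\right) 66 = 60 \cdot 66 = 3960$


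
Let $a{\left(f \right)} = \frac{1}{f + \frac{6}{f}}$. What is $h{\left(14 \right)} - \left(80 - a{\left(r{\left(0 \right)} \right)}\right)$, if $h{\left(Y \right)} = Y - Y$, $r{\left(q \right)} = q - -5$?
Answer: $- \frac{2475}{31} \approx -79.839$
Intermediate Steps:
$r{\left(q \right)} = 5 + q$ ($r{\left(q \right)} = q + 5 = 5 + q$)
$h{\left(Y \right)} = 0$
$h{\left(14 \right)} - \left(80 - a{\left(r{\left(0 \right)} \right)}\right) = 0 - \left(80 - \frac{5 + 0}{6 + \left(5 + 0\right)^{2}}\right) = 0 - \left(80 - \frac{5}{6 + 5^{2}}\right) = 0 - \left(80 - \frac{5}{6 + 25}\right) = 0 - \left(80 - \frac{5}{31}\right) = 0 - \frac{2475}{31} = - \frac{2475}{31}$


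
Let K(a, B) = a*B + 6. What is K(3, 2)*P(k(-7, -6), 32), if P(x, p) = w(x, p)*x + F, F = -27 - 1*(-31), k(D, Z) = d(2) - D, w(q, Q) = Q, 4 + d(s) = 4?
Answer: 2736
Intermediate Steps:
d(s) = 0 (d(s) = -4 + 4 = 0)
k(D, Z) = -D (k(D, Z) = 0 - D = -D)
F = 4 (F = -27 + 31 = 4)
K(a, B) = 6 + B*a (K(a, B) = B*a + 6 = 6 + B*a)
P(x, p) = 4 + p*x (P(x, p) = p*x + 4 = 4 + p*x)
K(3, 2)*P(k(-7, -6), 32) = (6 + 2*3)*(4 + 32*(-1*(-7))) = (6 + 6)*(4 + 32*7) = 12*(4 + 224) = 12*228 = 2736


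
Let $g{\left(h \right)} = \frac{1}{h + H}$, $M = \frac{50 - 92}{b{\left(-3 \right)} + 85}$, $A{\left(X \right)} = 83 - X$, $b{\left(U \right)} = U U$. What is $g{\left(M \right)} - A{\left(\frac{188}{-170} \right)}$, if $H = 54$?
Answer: $- \frac{17990038}{213945} \approx -84.087$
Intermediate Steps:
$b{\left(U \right)} = U^{2}$
$M = - \frac{21}{47}$ ($M = \frac{50 - 92}{\left(-3\right)^{2} + 85} = - \frac{42}{9 + 85} = - \frac{42}{94} = \left(-42\right) \frac{1}{94} = - \frac{21}{47} \approx -0.44681$)
$g{\left(h \right)} = \frac{1}{54 + h}$ ($g{\left(h \right)} = \frac{1}{h + 54} = \frac{1}{54 + h}$)
$g{\left(M \right)} - A{\left(\frac{188}{-170} \right)} = \frac{1}{54 - \frac{21}{47}} - \left(83 - \frac{188}{-170}\right) = \frac{1}{\frac{2517}{47}} - \left(83 - 188 \left(- \frac{1}{170}\right)\right) = \frac{47}{2517} - \left(83 - - \frac{94}{85}\right) = \frac{47}{2517} - \left(83 + \frac{94}{85}\right) = \frac{47}{2517} - \frac{7149}{85} = - \frac{17990038}{213945}$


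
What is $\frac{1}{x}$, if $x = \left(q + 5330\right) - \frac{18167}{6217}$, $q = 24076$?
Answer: $\frac{6217}{182798935} \approx 3.401 \cdot 10^{-5}$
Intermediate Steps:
$x = \frac{182798935}{6217}$ ($x = \left(24076 + 5330\right) - \frac{18167}{6217} = 29406 - \frac{18167}{6217} = \frac{182798935}{6217} \approx 29403.0$)
$\frac{1}{x} = \frac{1}{\frac{182798935}{6217}} = \frac{6217}{182798935}$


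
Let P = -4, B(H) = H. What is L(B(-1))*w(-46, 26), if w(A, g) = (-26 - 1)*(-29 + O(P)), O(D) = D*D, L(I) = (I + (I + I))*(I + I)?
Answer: 2106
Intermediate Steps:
L(I) = 6*I² (L(I) = (I + 2*I)*(2*I) = (3*I)*(2*I) = 6*I²)
O(D) = D²
w(A, g) = 351 (w(A, g) = (-26 - 1)*(-29 + (-4)²) = -27*(-29 + 16) = -27*(-13) = 351)
L(B(-1))*w(-46, 26) = (6*(-1)²)*351 = (6*1)*351 = 6*351 = 2106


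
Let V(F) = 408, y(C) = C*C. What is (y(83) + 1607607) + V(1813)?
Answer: 1614904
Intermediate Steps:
y(C) = C²
(y(83) + 1607607) + V(1813) = (83² + 1607607) + 408 = (6889 + 1607607) + 408 = 1614496 + 408 = 1614904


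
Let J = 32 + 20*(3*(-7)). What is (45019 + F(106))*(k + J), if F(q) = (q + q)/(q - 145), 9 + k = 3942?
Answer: 6223350305/39 ≈ 1.5957e+8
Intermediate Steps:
k = 3933 (k = -9 + 3942 = 3933)
F(q) = 2*q/(-145 + q) (F(q) = (2*q)/(-145 + q) = 2*q/(-145 + q))
J = -388 (J = 32 + 20*(-21) = 32 - 420 = -388)
(45019 + F(106))*(k + J) = (45019 + 2*106/(-145 + 106))*(3933 - 388) = (45019 + 2*106/(-39))*3545 = (45019 + 2*106*(-1/39))*3545 = (45019 - 212/39)*3545 = (1755529/39)*3545 = 6223350305/39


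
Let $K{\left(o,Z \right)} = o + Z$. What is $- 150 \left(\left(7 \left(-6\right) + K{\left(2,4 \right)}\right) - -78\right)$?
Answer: $-6300$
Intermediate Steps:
$K{\left(o,Z \right)} = Z + o$
$- 150 \left(\left(7 \left(-6\right) + K{\left(2,4 \right)}\right) - -78\right) = - 150 \left(\left(7 \left(-6\right) + \left(4 + 2\right)\right) - -78\right) = - 150 \left(\left(-42 + 6\right) + 78\right) = - 150 \left(-36 + 78\right) = \left(-150\right) 42 = -6300$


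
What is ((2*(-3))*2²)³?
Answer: -13824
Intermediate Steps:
((2*(-3))*2²)³ = (-6*4)³ = (-24)³ = -13824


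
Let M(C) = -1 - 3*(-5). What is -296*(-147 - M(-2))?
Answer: 47656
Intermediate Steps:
M(C) = 14 (M(C) = -1 + 15 = 14)
-296*(-147 - M(-2)) = -296*(-147 - 1*14) = -296*(-147 - 14) = -296*(-161) = 47656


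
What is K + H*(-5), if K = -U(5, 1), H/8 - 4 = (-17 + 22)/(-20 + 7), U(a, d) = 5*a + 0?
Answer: -2205/13 ≈ -169.62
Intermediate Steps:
U(a, d) = 5*a
H = 376/13 (H = 32 + 8*((-17 + 22)/(-20 + 7)) = 32 + 8*(5/(-13)) = 32 + 8*(5*(-1/13)) = 32 + 8*(-5/13) = 32 - 40/13 = 376/13 ≈ 28.923)
K = -25 (K = -5*5 = -1*25 = -25)
K + H*(-5) = -25 + (376/13)*(-5) = -25 - 1880/13 = -2205/13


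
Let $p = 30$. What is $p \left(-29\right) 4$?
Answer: $-3480$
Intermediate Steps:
$p \left(-29\right) 4 = 30 \left(-29\right) 4 = \left(-870\right) 4 = -3480$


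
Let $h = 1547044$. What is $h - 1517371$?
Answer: $29673$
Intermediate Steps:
$h - 1517371 = 1547044 - 1517371 = 29673$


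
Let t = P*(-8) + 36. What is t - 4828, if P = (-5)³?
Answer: -3792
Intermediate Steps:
P = -125
t = 1036 (t = -125*(-8) + 36 = 1000 + 36 = 1036)
t - 4828 = 1036 - 4828 = -3792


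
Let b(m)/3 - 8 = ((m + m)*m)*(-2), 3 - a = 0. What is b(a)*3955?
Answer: -332220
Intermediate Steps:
a = 3 (a = 3 - 1*0 = 3 + 0 = 3)
b(m) = 24 - 12*m² (b(m) = 24 + 3*(((m + m)*m)*(-2)) = 24 + 3*(((2*m)*m)*(-2)) = 24 + 3*((2*m²)*(-2)) = 24 + 3*(-4*m²) = 24 - 12*m²)
b(a)*3955 = (24 - 12*3²)*3955 = (24 - 12*9)*3955 = (24 - 108)*3955 = -84*3955 = -332220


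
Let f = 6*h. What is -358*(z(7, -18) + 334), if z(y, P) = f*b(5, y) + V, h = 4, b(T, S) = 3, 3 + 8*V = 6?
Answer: -581929/4 ≈ -1.4548e+5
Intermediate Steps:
V = 3/8 (V = -3/8 + (1/8)*6 = -3/8 + 3/4 = 3/8 ≈ 0.37500)
f = 24 (f = 6*4 = 24)
z(y, P) = 579/8 (z(y, P) = 24*3 + 3/8 = 72 + 3/8 = 579/8)
-358*(z(7, -18) + 334) = -358*(579/8 + 334) = -358*3251/8 = -581929/4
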